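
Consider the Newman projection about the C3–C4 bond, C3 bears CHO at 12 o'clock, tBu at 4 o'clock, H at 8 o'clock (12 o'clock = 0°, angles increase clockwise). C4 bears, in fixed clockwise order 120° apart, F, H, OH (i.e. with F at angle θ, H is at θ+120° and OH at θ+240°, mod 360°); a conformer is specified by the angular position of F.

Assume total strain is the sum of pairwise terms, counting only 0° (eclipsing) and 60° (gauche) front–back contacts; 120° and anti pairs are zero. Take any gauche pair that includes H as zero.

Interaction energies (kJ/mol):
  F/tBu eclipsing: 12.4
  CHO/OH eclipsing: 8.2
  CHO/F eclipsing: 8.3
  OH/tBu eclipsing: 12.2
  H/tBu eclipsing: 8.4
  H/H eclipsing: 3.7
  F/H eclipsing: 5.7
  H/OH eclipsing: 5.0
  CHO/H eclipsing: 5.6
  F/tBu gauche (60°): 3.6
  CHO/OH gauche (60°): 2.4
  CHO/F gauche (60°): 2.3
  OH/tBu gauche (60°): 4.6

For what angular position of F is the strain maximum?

120°

F at 0° (eclipsed): CHO–F eclipsed, tBu–H eclipsed, H–OH eclipsed; 8.3 + 8.4 + 5.0 = 21.7 kJ/mol.
F at 60° (staggered): CHO–F gauche, CHO–OH gauche, tBu–F gauche; 2.3 + 2.4 + 3.6 = 8.3 kJ/mol.
F at 120° (eclipsed): CHO–OH eclipsed, tBu–F eclipsed, H–H eclipsed; 8.2 + 12.4 + 3.7 = 24.3 kJ/mol.
F at 180° (staggered): CHO–OH gauche, tBu–F gauche, tBu–OH gauche; 2.4 + 3.6 + 4.6 = 10.6 kJ/mol.
F at 240° (eclipsed): CHO–H eclipsed, tBu–OH eclipsed, H–F eclipsed; 5.6 + 12.2 + 5.7 = 23.5 kJ/mol.
F at 300° (staggered): CHO–F gauche, tBu–OH gauche; 2.3 + 4.6 = 6.9 kJ/mol.
The maximum (24.3 kJ/mol) occurs with F at 120°.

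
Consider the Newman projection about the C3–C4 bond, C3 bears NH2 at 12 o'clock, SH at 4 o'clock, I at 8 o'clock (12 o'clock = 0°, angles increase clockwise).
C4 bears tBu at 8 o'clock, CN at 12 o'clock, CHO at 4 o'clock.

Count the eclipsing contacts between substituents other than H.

3

Non-H eclipsing pairs: NH2(0°)/CN(0°); SH(120°)/CHO(120°); I(240°)/tBu(240°) — 3 interactions.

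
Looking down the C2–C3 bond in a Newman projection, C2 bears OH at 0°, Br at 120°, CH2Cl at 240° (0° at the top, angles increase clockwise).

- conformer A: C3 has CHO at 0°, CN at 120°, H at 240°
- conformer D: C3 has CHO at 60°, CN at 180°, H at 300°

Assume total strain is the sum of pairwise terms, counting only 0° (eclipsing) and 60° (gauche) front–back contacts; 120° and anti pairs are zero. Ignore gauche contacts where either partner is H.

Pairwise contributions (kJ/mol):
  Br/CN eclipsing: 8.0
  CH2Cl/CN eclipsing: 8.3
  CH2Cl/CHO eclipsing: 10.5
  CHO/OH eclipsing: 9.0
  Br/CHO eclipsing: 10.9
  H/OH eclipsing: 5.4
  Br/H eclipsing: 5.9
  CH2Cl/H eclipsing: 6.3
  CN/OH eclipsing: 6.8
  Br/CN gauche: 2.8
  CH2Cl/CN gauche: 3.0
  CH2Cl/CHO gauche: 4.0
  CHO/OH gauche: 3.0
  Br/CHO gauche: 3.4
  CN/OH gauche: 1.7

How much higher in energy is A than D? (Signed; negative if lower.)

+11.1 kJ/mol

A is eclipsed. OH at 0° is eclipsed with CHO at 0° (9.0); Br at 120° is eclipsed with CN at 120° (8.0); CH2Cl at 240° is eclipsed with H at 240° (6.3). Total 23.3 kJ/mol.
D is staggered. OH at 0° is gauche with CHO at 60° (3.0); Br at 120° is gauche with CHO at 60° (3.4); Br at 120° is gauche with CN at 180° (2.8); CH2Cl at 240° is gauche with CN at 180° (3.0). Total 12.2 kJ/mol.
E(A) − E(D) = 23.3 − 12.2 = +11.1 kJ/mol.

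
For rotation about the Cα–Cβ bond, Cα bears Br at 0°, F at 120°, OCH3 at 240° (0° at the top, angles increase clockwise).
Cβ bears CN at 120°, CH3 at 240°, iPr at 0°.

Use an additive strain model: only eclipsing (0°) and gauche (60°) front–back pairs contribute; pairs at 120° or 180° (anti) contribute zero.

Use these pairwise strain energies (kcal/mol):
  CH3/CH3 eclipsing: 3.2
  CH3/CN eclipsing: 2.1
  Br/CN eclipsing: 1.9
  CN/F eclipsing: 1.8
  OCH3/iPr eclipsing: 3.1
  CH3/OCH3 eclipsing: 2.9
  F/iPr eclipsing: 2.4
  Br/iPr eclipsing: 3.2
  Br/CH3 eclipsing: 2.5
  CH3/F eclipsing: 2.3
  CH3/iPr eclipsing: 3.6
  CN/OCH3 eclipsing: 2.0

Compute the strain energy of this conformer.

7.9 kcal/mol

This conformer (eclipsed): Br–iPr eclipsed, F–CN eclipsed, OCH3–CH3 eclipsed; 3.2 + 1.8 + 2.9 = 7.9 kcal/mol.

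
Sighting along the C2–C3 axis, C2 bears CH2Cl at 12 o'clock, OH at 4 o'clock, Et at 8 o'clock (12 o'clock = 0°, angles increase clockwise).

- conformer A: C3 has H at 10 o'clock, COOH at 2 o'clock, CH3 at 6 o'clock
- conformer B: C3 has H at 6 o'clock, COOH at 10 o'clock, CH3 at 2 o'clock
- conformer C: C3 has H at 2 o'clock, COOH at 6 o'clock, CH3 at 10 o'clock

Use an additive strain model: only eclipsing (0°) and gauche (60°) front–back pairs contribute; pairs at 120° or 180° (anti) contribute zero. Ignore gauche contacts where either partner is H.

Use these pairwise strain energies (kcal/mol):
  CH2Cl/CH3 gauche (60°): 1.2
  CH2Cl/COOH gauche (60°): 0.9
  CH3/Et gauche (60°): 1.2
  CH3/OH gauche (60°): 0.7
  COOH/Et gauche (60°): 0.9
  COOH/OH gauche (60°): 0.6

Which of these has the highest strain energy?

A (staggered): CH2Cl(0°)/COOH(60°) gauche 0.9; OH(120°)/COOH(60°) gauche 0.6; OH(120°)/CH3(180°) gauche 0.7; Et(240°)/CH3(180°) gauche 1.2 → 3.4 kcal/mol.
B (staggered): CH2Cl(0°)/COOH(300°) gauche 0.9; CH2Cl(0°)/CH3(60°) gauche 1.2; OH(120°)/CH3(60°) gauche 0.7; Et(240°)/COOH(300°) gauche 0.9 → 3.7 kcal/mol.
C (staggered): CH2Cl(0°)/CH3(300°) gauche 1.2; OH(120°)/COOH(180°) gauche 0.6; Et(240°)/COOH(180°) gauche 0.9; Et(240°)/CH3(300°) gauche 1.2 → 3.9 kcal/mol.
C has the highest total (3.9 kcal/mol).

C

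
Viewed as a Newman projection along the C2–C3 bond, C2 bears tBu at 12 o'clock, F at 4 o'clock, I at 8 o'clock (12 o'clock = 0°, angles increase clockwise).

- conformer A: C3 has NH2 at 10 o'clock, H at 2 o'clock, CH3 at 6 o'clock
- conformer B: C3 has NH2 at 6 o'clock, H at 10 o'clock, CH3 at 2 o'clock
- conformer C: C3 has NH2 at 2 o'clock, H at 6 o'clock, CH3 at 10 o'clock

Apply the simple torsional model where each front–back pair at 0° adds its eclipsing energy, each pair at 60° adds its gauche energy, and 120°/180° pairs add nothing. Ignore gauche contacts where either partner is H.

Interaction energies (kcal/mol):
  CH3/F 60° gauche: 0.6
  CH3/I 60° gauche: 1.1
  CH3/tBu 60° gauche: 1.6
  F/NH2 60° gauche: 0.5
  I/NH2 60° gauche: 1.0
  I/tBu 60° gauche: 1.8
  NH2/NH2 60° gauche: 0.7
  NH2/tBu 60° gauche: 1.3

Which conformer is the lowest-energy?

B

A (staggered): tBu–NH2 gauche, F–CH3 gauche, I–NH2 gauche, I–CH3 gauche; 1.3 + 0.6 + 1.0 + 1.1 = 4.0 kcal/mol.
B (staggered): tBu–CH3 gauche, F–NH2 gauche, F–CH3 gauche, I–NH2 gauche; 1.6 + 0.5 + 0.6 + 1.0 = 3.7 kcal/mol.
C (staggered): tBu–NH2 gauche, tBu–CH3 gauche, F–NH2 gauche, I–CH3 gauche; 1.3 + 1.6 + 0.5 + 1.1 = 4.5 kcal/mol.
B has the lowest total (3.7 kcal/mol).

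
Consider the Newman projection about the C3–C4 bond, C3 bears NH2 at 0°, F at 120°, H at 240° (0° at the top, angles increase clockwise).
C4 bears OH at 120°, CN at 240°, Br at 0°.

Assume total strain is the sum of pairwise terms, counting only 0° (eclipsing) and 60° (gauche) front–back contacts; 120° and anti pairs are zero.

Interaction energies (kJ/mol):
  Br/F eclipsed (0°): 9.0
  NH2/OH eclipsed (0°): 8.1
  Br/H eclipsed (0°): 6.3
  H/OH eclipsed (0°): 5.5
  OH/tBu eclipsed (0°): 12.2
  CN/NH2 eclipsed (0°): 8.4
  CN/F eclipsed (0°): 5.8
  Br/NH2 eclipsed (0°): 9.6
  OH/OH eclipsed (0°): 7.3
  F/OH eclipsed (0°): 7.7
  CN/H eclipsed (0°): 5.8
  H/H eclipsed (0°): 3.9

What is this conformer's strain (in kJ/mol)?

23.1 kJ/mol

This conformer is eclipsed. NH2 at 0° is eclipsed with Br at 0° (9.6); F at 120° is eclipsed with OH at 120° (7.7); H at 240° is eclipsed with CN at 240° (5.8). Total 23.1 kJ/mol.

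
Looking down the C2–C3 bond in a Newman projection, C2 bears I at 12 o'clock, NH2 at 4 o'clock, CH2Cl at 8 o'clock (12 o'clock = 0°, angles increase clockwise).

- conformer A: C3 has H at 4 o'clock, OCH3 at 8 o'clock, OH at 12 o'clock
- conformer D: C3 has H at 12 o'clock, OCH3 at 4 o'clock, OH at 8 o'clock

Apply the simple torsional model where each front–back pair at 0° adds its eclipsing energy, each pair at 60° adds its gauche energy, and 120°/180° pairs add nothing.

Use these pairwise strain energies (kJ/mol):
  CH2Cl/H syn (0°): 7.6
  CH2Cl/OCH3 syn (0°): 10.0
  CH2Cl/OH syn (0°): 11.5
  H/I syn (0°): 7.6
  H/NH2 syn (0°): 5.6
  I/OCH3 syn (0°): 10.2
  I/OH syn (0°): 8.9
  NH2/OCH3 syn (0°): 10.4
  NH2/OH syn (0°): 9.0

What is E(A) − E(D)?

-5.0 kJ/mol

A (eclipsed): I–OH eclipsed, NH2–H eclipsed, CH2Cl–OCH3 eclipsed; 8.9 + 5.6 + 10.0 = 24.5 kJ/mol.
D (eclipsed): I–H eclipsed, NH2–OCH3 eclipsed, CH2Cl–OH eclipsed; 7.6 + 10.4 + 11.5 = 29.5 kJ/mol.
E(A) − E(D) = 24.5 − 29.5 = -5.0 kJ/mol.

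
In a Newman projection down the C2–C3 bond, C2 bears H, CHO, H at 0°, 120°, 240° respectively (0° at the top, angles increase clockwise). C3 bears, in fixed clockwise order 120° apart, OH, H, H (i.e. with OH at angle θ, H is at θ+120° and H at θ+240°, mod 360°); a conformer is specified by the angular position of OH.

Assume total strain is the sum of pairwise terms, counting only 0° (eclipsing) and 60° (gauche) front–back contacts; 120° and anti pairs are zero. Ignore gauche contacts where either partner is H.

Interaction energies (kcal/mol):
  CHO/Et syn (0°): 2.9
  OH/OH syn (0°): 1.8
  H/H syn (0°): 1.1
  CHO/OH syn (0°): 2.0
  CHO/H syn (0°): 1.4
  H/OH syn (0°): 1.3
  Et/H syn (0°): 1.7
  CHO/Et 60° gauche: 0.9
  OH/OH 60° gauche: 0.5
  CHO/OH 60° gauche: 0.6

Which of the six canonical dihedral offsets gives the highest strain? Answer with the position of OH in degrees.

120°

OH at 0° (eclipsed): H(0°)/OH(0°) eclipsed 1.3; CHO(120°)/H(120°) eclipsed 1.4; H(240°)/H(240°) eclipsed 1.1 → 3.8 kcal/mol.
OH at 60° (staggered): CHO(120°)/OH(60°) gauche 0.6 → 0.6 kcal/mol.
OH at 120° (eclipsed): H(0°)/H(0°) eclipsed 1.1; CHO(120°)/OH(120°) eclipsed 2.0; H(240°)/H(240°) eclipsed 1.1 → 4.2 kcal/mol.
OH at 180° (staggered): CHO(120°)/OH(180°) gauche 0.6 → 0.6 kcal/mol.
OH at 240° (eclipsed): H(0°)/H(0°) eclipsed 1.1; CHO(120°)/H(120°) eclipsed 1.4; H(240°)/OH(240°) eclipsed 1.3 → 3.8 kcal/mol.
OH at 300° (staggered): no non-H gauche contacts → 0.0 kcal/mol.
The maximum (4.2 kcal/mol) occurs with OH at 120°.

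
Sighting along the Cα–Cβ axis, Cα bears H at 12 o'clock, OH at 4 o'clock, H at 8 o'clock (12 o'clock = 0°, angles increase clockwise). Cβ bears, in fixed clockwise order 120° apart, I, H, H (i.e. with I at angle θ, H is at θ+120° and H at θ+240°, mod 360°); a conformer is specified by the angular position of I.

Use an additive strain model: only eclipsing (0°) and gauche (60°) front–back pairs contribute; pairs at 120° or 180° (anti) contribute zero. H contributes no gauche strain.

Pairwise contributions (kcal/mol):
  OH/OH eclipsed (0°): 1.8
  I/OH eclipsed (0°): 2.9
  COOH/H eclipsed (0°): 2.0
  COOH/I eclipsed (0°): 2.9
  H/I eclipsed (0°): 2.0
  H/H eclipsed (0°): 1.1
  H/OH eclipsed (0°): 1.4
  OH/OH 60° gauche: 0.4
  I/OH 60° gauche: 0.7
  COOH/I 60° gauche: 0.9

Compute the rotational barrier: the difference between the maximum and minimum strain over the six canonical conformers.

5.1 kcal/mol

I at 0° is eclipsed. H at 0° is eclipsed with I at 0° (2.0); OH at 120° is eclipsed with H at 120° (1.4); H at 240° is eclipsed with H at 240° (1.1). Total 4.5 kcal/mol.
I at 60° is staggered. OH at 120° is gauche with I at 60° (0.7). Total 0.7 kcal/mol.
I at 120° is eclipsed. H at 0° is eclipsed with H at 0° (1.1); OH at 120° is eclipsed with I at 120° (2.9); H at 240° is eclipsed with H at 240° (1.1). Total 5.1 kcal/mol.
I at 180° is staggered. OH at 120° is gauche with I at 180° (0.7). Total 0.7 kcal/mol.
I at 240° is eclipsed. H at 0° is eclipsed with H at 0° (1.1); OH at 120° is eclipsed with H at 120° (1.4); H at 240° is eclipsed with I at 240° (2.0). Total 4.5 kcal/mol.
I at 300° (staggered): no non-H gauche contacts → 0.0 kcal/mol.
Max at 120° (5.1 kcal/mol), min at 300° (0.0 kcal/mol); barrier = 5.1 kcal/mol.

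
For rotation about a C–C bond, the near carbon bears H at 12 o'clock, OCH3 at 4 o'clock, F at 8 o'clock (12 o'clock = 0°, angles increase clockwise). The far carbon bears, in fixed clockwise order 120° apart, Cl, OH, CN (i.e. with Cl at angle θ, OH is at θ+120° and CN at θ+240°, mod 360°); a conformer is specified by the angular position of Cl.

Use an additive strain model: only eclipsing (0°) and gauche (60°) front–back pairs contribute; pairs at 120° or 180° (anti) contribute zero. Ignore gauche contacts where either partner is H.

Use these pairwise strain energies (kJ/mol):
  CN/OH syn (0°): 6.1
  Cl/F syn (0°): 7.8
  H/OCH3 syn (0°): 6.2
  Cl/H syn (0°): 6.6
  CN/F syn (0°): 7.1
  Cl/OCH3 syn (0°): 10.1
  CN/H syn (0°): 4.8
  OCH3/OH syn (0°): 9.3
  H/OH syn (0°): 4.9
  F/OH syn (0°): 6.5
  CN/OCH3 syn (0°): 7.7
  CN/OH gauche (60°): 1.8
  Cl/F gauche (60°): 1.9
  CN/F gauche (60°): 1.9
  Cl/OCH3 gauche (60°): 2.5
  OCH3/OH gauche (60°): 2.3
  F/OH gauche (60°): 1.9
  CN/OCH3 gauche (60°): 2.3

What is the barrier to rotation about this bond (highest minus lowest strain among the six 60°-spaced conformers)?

14.6 kJ/mol

Cl at 0° (eclipsed): H–Cl eclipsed, OCH3–OH eclipsed, F–CN eclipsed; 6.6 + 9.3 + 7.1 = 23.0 kJ/mol.
Cl at 60° (staggered): OCH3–Cl gauche, OCH3–OH gauche, F–OH gauche, F–CN gauche; 2.5 + 2.3 + 1.9 + 1.9 = 8.6 kJ/mol.
Cl at 120° (eclipsed): H–CN eclipsed, OCH3–Cl eclipsed, F–OH eclipsed; 4.8 + 10.1 + 6.5 = 21.4 kJ/mol.
Cl at 180° (staggered): OCH3–Cl gauche, OCH3–CN gauche, F–Cl gauche, F–OH gauche; 2.5 + 2.3 + 1.9 + 1.9 = 8.6 kJ/mol.
Cl at 240° (eclipsed): H–OH eclipsed, OCH3–CN eclipsed, F–Cl eclipsed; 4.9 + 7.7 + 7.8 = 20.4 kJ/mol.
Cl at 300° (staggered): OCH3–OH gauche, OCH3–CN gauche, F–Cl gauche, F–CN gauche; 2.3 + 2.3 + 1.9 + 1.9 = 8.4 kJ/mol.
Max at 0° (23.0 kJ/mol), min at 300° (8.4 kJ/mol); barrier = 14.6 kJ/mol.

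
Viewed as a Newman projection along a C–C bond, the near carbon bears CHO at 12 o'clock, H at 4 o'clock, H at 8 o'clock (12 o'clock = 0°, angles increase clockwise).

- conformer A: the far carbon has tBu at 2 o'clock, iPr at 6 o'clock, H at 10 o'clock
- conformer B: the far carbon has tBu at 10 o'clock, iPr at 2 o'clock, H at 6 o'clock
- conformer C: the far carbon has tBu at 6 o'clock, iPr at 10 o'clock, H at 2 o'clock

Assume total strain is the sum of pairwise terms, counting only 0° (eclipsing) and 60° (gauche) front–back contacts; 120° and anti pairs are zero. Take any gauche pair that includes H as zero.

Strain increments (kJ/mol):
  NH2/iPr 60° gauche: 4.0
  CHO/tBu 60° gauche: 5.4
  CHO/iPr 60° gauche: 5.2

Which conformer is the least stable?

B

A (staggered): CHO(0°)/tBu(60°) gauche 5.4 → 5.4 kJ/mol.
B (staggered): CHO(0°)/tBu(300°) gauche 5.4; CHO(0°)/iPr(60°) gauche 5.2 → 10.6 kJ/mol.
C (staggered): CHO(0°)/iPr(300°) gauche 5.2 → 5.2 kJ/mol.
B has the highest total (10.6 kJ/mol).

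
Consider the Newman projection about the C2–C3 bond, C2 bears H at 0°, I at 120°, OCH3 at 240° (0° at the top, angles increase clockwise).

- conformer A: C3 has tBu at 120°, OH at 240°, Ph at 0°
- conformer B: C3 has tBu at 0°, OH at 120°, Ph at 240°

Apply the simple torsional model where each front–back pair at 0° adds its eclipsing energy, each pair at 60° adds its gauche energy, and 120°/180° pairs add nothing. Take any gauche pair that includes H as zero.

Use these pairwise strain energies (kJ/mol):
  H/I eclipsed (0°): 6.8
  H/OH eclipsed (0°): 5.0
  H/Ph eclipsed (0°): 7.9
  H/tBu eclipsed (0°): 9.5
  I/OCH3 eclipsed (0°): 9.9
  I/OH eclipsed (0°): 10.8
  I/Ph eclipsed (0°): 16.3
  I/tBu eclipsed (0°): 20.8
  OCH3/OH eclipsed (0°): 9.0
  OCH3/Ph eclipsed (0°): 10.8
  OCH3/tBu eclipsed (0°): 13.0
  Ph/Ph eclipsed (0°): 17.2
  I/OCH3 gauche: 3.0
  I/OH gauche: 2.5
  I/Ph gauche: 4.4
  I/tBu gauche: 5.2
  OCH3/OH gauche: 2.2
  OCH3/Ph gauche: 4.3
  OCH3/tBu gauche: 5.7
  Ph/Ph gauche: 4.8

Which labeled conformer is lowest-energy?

B

A is eclipsed. H at 0° is eclipsed with Ph at 0° (7.9); I at 120° is eclipsed with tBu at 120° (20.8); OCH3 at 240° is eclipsed with OH at 240° (9.0). Total 37.7 kJ/mol.
B is eclipsed. H at 0° is eclipsed with tBu at 0° (9.5); I at 120° is eclipsed with OH at 120° (10.8); OCH3 at 240° is eclipsed with Ph at 240° (10.8). Total 31.1 kJ/mol.
B has the lowest total (31.1 kJ/mol).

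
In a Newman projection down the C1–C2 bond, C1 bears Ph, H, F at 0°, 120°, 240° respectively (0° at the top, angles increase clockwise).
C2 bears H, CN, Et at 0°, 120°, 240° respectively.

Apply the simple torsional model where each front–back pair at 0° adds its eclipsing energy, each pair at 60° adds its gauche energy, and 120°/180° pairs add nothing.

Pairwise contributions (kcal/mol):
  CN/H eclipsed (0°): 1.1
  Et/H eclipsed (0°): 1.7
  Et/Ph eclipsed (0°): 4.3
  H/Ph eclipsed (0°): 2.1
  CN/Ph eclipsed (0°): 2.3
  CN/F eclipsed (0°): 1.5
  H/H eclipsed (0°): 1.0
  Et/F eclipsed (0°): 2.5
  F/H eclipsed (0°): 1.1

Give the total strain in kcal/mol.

5.7 kcal/mol

This conformer (eclipsed): Ph(0°)/H(0°) eclipsed 2.1; H(120°)/CN(120°) eclipsed 1.1; F(240°)/Et(240°) eclipsed 2.5 → 5.7 kcal/mol.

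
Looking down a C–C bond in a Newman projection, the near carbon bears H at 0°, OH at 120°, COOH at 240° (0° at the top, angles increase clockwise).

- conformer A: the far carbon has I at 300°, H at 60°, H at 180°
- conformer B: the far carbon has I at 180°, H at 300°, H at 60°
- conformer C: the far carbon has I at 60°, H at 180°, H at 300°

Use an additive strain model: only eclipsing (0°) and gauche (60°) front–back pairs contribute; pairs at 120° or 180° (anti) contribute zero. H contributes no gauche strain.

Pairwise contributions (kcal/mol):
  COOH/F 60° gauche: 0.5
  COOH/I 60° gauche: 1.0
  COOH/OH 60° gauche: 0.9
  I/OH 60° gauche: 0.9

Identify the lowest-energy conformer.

C

A (staggered): COOH–I gauche; 1.0 = 1.0 kcal/mol.
B (staggered): OH–I gauche, COOH–I gauche; 0.9 + 1.0 = 1.9 kcal/mol.
C (staggered): OH–I gauche; 0.9 = 0.9 kcal/mol.
C has the lowest total (0.9 kcal/mol).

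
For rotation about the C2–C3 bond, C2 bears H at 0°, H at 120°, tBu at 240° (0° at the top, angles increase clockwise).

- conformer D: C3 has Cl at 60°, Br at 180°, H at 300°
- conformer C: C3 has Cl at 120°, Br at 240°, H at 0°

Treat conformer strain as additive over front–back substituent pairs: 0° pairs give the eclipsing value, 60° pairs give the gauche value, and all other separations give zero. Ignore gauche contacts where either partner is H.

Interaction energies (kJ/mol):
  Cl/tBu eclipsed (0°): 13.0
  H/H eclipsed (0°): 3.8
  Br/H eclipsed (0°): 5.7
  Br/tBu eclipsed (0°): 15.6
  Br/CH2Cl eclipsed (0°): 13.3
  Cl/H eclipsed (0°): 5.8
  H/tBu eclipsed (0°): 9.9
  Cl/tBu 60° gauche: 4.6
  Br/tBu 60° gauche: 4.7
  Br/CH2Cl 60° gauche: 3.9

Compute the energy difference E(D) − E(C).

-20.5 kJ/mol

D (staggered): tBu(240°)/Br(180°) gauche 4.7 → 4.7 kJ/mol.
C (eclipsed): H(0°)/H(0°) eclipsed 3.8; H(120°)/Cl(120°) eclipsed 5.8; tBu(240°)/Br(240°) eclipsed 15.6 → 25.2 kJ/mol.
E(D) − E(C) = 4.7 − 25.2 = -20.5 kJ/mol.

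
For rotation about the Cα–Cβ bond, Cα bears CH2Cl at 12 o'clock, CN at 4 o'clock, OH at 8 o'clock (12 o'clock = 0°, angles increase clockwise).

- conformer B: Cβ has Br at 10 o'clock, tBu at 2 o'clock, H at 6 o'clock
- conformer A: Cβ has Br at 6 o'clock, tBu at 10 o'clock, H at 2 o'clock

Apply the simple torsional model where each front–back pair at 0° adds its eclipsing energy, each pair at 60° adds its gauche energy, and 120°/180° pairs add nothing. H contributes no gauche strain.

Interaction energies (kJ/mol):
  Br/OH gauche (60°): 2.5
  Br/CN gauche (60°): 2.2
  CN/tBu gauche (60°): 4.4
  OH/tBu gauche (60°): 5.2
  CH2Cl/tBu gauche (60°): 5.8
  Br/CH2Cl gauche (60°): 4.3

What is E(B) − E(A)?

B is staggered. CH2Cl at 0° is gauche with Br at 300° (4.3); CH2Cl at 0° is gauche with tBu at 60° (5.8); CN at 120° is gauche with tBu at 60° (4.4); OH at 240° is gauche with Br at 300° (2.5). Total 17.0 kJ/mol.
A is staggered. CH2Cl at 0° is gauche with tBu at 300° (5.8); CN at 120° is gauche with Br at 180° (2.2); OH at 240° is gauche with Br at 180° (2.5); OH at 240° is gauche with tBu at 300° (5.2). Total 15.7 kJ/mol.
E(B) − E(A) = 17.0 − 15.7 = +1.3 kJ/mol.

+1.3 kJ/mol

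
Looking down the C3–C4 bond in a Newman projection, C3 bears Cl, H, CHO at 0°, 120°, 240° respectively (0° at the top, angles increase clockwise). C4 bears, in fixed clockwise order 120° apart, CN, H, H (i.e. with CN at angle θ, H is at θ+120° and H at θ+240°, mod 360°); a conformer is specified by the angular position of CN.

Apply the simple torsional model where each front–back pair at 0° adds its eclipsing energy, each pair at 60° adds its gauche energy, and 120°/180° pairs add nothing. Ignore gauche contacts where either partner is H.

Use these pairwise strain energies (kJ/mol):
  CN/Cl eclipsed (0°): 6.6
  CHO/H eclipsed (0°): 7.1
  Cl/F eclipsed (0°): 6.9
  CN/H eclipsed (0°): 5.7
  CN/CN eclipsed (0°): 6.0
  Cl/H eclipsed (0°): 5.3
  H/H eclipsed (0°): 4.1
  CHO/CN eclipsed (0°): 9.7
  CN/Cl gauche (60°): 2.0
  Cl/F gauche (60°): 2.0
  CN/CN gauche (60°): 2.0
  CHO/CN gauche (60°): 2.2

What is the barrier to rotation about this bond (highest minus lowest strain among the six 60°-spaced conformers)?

CN at 0° (eclipsed): Cl–CN eclipsed, H–H eclipsed, CHO–H eclipsed; 6.6 + 4.1 + 7.1 = 17.8 kJ/mol.
CN at 60° (staggered): Cl–CN gauche; 2.0 = 2.0 kJ/mol.
CN at 120° (eclipsed): Cl–H eclipsed, H–CN eclipsed, CHO–H eclipsed; 5.3 + 5.7 + 7.1 = 18.1 kJ/mol.
CN at 180° (staggered): CHO–CN gauche; 2.2 = 2.2 kJ/mol.
CN at 240° (eclipsed): Cl–H eclipsed, H–H eclipsed, CHO–CN eclipsed; 5.3 + 4.1 + 9.7 = 19.1 kJ/mol.
CN at 300° (staggered): Cl–CN gauche, CHO–CN gauche; 2.0 + 2.2 = 4.2 kJ/mol.
Max at 240° (19.1 kJ/mol), min at 60° (2.0 kJ/mol); barrier = 17.1 kJ/mol.

17.1 kJ/mol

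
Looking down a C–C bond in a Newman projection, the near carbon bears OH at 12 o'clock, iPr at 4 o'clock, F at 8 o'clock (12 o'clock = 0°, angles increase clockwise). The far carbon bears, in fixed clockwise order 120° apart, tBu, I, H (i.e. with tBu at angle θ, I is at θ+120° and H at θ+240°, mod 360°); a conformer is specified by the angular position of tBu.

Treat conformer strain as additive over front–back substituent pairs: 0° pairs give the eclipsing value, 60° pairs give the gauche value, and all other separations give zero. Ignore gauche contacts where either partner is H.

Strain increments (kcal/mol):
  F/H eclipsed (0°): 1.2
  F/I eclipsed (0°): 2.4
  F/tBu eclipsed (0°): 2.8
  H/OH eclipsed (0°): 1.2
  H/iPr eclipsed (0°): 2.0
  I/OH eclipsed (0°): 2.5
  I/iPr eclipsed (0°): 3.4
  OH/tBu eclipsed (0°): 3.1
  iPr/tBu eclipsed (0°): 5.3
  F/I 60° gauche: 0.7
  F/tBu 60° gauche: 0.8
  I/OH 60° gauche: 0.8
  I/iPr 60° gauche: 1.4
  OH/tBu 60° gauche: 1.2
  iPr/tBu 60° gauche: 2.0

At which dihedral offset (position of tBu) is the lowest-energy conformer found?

tBu at 0° (eclipsed): OH(0°)/tBu(0°) eclipsed 3.1; iPr(120°)/I(120°) eclipsed 3.4; F(240°)/H(240°) eclipsed 1.2 → 7.7 kcal/mol.
tBu at 60° (staggered): OH(0°)/tBu(60°) gauche 1.2; iPr(120°)/tBu(60°) gauche 2.0; iPr(120°)/I(180°) gauche 1.4; F(240°)/I(180°) gauche 0.7 → 5.3 kcal/mol.
tBu at 120° (eclipsed): OH(0°)/H(0°) eclipsed 1.2; iPr(120°)/tBu(120°) eclipsed 5.3; F(240°)/I(240°) eclipsed 2.4 → 8.9 kcal/mol.
tBu at 180° (staggered): OH(0°)/I(300°) gauche 0.8; iPr(120°)/tBu(180°) gauche 2.0; F(240°)/tBu(180°) gauche 0.8; F(240°)/I(300°) gauche 0.7 → 4.3 kcal/mol.
tBu at 240° (eclipsed): OH(0°)/I(0°) eclipsed 2.5; iPr(120°)/H(120°) eclipsed 2.0; F(240°)/tBu(240°) eclipsed 2.8 → 7.3 kcal/mol.
tBu at 300° (staggered): OH(0°)/tBu(300°) gauche 1.2; OH(0°)/I(60°) gauche 0.8; iPr(120°)/I(60°) gauche 1.4; F(240°)/tBu(300°) gauche 0.8 → 4.2 kcal/mol.
The minimum (4.2 kcal/mol) occurs with tBu at 300°.

300°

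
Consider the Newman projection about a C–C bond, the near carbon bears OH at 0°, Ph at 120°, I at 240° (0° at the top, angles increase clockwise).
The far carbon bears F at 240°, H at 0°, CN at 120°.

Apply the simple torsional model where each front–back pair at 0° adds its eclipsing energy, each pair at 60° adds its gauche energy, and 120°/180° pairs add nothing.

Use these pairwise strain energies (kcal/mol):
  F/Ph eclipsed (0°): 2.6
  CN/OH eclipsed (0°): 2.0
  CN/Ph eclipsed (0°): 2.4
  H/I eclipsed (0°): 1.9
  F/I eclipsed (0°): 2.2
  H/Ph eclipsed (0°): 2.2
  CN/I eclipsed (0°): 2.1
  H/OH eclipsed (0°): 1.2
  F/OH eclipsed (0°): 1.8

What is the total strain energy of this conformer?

5.8 kcal/mol

This conformer (eclipsed): OH(0°)/H(0°) eclipsed 1.2; Ph(120°)/CN(120°) eclipsed 2.4; I(240°)/F(240°) eclipsed 2.2 → 5.8 kcal/mol.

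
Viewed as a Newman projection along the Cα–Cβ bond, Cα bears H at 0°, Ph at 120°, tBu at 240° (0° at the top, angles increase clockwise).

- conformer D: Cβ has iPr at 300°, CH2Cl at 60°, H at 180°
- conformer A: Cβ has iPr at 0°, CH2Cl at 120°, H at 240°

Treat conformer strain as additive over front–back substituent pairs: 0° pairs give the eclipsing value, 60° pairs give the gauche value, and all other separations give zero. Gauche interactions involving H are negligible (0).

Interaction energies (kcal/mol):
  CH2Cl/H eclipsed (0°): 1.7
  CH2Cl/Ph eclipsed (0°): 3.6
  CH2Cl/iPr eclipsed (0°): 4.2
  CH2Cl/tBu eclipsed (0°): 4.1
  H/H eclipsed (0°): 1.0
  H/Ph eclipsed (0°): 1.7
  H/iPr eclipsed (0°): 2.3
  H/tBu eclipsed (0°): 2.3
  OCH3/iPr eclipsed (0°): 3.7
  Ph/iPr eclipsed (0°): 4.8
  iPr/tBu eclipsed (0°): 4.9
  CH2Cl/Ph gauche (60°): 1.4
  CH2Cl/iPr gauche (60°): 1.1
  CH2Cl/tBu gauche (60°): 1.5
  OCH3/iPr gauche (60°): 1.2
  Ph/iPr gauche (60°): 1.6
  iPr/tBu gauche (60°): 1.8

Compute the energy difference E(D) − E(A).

-5.0 kcal/mol

D (staggered): Ph–CH2Cl gauche, tBu–iPr gauche; 1.4 + 1.8 = 3.2 kcal/mol.
A (eclipsed): H–iPr eclipsed, Ph–CH2Cl eclipsed, tBu–H eclipsed; 2.3 + 3.6 + 2.3 = 8.2 kcal/mol.
E(D) − E(A) = 3.2 − 8.2 = -5.0 kcal/mol.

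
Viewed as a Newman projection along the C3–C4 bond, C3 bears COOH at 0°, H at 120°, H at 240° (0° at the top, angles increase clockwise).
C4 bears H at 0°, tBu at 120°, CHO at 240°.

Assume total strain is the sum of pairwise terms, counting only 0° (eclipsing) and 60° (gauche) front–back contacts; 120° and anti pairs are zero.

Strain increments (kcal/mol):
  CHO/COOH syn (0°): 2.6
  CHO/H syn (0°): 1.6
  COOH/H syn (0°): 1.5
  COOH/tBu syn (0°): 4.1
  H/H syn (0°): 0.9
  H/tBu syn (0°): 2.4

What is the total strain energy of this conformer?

This conformer (eclipsed): COOH(0°)/H(0°) eclipsed 1.5; H(120°)/tBu(120°) eclipsed 2.4; H(240°)/CHO(240°) eclipsed 1.6 → 5.5 kcal/mol.

5.5 kcal/mol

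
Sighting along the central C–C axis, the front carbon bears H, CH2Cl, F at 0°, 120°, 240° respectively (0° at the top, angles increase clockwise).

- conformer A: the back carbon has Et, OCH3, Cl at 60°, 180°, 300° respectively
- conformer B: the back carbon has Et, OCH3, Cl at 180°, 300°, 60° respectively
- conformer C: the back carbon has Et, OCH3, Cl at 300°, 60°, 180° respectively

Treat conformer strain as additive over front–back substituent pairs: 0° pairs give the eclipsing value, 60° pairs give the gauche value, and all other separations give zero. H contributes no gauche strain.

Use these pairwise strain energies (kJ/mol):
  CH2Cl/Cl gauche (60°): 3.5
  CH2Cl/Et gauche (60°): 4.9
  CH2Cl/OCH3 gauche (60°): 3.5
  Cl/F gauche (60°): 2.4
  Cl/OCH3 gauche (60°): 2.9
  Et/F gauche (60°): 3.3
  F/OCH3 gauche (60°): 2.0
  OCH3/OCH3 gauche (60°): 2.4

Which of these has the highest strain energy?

A (staggered): CH2Cl–Et gauche, CH2Cl–OCH3 gauche, F–OCH3 gauche, F–Cl gauche; 4.9 + 3.5 + 2.0 + 2.4 = 12.8 kJ/mol.
B (staggered): CH2Cl–Et gauche, CH2Cl–Cl gauche, F–Et gauche, F–OCH3 gauche; 4.9 + 3.5 + 3.3 + 2.0 = 13.7 kJ/mol.
C (staggered): CH2Cl–OCH3 gauche, CH2Cl–Cl gauche, F–Et gauche, F–Cl gauche; 3.5 + 3.5 + 3.3 + 2.4 = 12.7 kJ/mol.
B has the highest total (13.7 kJ/mol).

B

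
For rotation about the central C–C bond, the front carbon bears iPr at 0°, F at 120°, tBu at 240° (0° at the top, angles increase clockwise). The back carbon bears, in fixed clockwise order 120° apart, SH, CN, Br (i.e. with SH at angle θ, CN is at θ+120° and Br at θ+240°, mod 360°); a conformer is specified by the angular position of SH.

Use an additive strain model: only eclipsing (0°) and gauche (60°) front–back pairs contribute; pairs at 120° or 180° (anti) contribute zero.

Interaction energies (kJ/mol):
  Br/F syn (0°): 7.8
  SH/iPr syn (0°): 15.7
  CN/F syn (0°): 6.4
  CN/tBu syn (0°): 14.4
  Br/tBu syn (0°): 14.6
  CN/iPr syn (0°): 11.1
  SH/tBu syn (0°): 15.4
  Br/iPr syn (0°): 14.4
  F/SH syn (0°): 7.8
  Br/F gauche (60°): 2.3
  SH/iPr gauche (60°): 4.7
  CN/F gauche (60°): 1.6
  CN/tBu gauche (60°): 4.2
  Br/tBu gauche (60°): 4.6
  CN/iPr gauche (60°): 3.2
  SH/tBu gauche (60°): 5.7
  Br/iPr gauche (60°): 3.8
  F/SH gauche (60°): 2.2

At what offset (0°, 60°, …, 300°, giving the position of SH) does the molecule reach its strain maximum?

0°

SH at 0° is eclipsed. iPr at 0° is eclipsed with SH at 0° (15.7); F at 120° is eclipsed with CN at 120° (6.4); tBu at 240° is eclipsed with Br at 240° (14.6). Total 36.7 kJ/mol.
SH at 60° is staggered. iPr at 0° is gauche with SH at 60° (4.7); iPr at 0° is gauche with Br at 300° (3.8); F at 120° is gauche with SH at 60° (2.2); F at 120° is gauche with CN at 180° (1.6); tBu at 240° is gauche with CN at 180° (4.2); tBu at 240° is gauche with Br at 300° (4.6). Total 21.1 kJ/mol.
SH at 120° is eclipsed. iPr at 0° is eclipsed with Br at 0° (14.4); F at 120° is eclipsed with SH at 120° (7.8); tBu at 240° is eclipsed with CN at 240° (14.4). Total 36.6 kJ/mol.
SH at 180° is staggered. iPr at 0° is gauche with CN at 300° (3.2); iPr at 0° is gauche with Br at 60° (3.8); F at 120° is gauche with SH at 180° (2.2); F at 120° is gauche with Br at 60° (2.3); tBu at 240° is gauche with SH at 180° (5.7); tBu at 240° is gauche with CN at 300° (4.2). Total 21.4 kJ/mol.
SH at 240° is eclipsed. iPr at 0° is eclipsed with CN at 0° (11.1); F at 120° is eclipsed with Br at 120° (7.8); tBu at 240° is eclipsed with SH at 240° (15.4). Total 34.3 kJ/mol.
SH at 300° is staggered. iPr at 0° is gauche with SH at 300° (4.7); iPr at 0° is gauche with CN at 60° (3.2); F at 120° is gauche with CN at 60° (1.6); F at 120° is gauche with Br at 180° (2.3); tBu at 240° is gauche with SH at 300° (5.7); tBu at 240° is gauche with Br at 180° (4.6). Total 22.1 kJ/mol.
The maximum (36.7 kJ/mol) occurs with SH at 0°.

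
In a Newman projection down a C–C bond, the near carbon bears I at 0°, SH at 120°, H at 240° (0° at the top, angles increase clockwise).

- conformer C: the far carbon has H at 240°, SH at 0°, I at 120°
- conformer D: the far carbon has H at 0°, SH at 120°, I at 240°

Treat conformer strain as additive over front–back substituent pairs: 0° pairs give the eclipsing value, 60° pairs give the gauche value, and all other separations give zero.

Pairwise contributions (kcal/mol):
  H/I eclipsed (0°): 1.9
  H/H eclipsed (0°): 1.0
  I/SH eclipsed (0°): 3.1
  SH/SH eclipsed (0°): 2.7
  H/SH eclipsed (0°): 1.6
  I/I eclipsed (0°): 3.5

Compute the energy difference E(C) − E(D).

+0.7 kcal/mol

C (eclipsed): I–SH eclipsed, SH–I eclipsed, H–H eclipsed; 3.1 + 3.1 + 1.0 = 7.2 kcal/mol.
D (eclipsed): I–H eclipsed, SH–SH eclipsed, H–I eclipsed; 1.9 + 2.7 + 1.9 = 6.5 kcal/mol.
E(C) − E(D) = 7.2 − 6.5 = +0.7 kcal/mol.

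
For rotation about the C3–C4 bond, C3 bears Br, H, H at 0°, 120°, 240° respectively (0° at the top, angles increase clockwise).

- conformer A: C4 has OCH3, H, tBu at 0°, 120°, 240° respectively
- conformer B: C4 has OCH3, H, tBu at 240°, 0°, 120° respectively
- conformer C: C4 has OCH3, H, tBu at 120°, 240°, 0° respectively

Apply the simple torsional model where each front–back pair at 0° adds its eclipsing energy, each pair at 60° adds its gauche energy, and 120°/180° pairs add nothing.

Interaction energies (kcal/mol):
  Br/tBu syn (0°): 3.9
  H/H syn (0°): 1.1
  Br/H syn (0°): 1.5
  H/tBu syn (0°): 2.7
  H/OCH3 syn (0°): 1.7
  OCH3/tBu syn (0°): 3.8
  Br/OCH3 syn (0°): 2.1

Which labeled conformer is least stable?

C

A (eclipsed): Br(0°)/OCH3(0°) eclipsed 2.1; H(120°)/H(120°) eclipsed 1.1; H(240°)/tBu(240°) eclipsed 2.7 → 5.9 kcal/mol.
B (eclipsed): Br(0°)/H(0°) eclipsed 1.5; H(120°)/tBu(120°) eclipsed 2.7; H(240°)/OCH3(240°) eclipsed 1.7 → 5.9 kcal/mol.
C (eclipsed): Br(0°)/tBu(0°) eclipsed 3.9; H(120°)/OCH3(120°) eclipsed 1.7; H(240°)/H(240°) eclipsed 1.1 → 6.7 kcal/mol.
C has the highest total (6.7 kcal/mol).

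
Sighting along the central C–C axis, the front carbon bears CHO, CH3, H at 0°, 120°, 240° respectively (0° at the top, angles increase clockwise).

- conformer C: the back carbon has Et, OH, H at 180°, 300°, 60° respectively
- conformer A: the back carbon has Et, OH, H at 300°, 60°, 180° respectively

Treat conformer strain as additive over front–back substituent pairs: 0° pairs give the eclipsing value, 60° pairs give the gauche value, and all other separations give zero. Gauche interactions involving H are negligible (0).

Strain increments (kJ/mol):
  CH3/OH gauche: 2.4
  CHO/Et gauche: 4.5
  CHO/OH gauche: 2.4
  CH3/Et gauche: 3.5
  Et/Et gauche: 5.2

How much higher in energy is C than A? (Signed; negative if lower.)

-3.4 kJ/mol

C (staggered): CHO–OH gauche, CH3–Et gauche; 2.4 + 3.5 = 5.9 kJ/mol.
A (staggered): CHO–Et gauche, CHO–OH gauche, CH3–OH gauche; 4.5 + 2.4 + 2.4 = 9.3 kJ/mol.
E(C) − E(A) = 5.9 − 9.3 = -3.4 kJ/mol.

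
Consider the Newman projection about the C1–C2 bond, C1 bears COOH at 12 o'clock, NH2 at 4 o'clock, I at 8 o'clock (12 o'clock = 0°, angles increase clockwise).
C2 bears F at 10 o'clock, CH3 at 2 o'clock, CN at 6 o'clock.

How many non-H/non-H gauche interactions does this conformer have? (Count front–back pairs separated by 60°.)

Non-H gauche pairs: COOH(0°)/F(300°); COOH(0°)/CH3(60°); NH2(120°)/CH3(60°); NH2(120°)/CN(180°); I(240°)/F(300°); I(240°)/CN(180°) — 6 interactions.

6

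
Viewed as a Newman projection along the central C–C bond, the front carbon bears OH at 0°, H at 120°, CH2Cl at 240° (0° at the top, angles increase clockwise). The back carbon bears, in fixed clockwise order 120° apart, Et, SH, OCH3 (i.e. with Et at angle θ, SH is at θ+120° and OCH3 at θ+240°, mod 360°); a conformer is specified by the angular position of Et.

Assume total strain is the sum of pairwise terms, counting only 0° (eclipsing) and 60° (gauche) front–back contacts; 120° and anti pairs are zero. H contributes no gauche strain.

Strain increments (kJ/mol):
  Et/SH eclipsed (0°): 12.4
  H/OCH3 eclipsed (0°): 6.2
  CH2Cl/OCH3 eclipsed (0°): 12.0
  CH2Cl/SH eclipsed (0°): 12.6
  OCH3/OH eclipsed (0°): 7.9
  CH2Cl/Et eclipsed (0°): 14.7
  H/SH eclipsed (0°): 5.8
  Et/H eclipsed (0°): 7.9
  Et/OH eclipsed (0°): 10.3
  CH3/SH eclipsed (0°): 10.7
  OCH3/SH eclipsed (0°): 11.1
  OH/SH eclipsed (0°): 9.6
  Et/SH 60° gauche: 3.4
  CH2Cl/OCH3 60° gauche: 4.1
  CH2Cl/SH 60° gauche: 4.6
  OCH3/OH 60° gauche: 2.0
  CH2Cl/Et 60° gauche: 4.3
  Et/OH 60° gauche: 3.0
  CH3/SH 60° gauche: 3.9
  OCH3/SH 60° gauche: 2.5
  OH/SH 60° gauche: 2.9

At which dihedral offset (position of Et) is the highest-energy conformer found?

240°

Et at 0° (eclipsed): OH(0°)/Et(0°) eclipsed 10.3; H(120°)/SH(120°) eclipsed 5.8; CH2Cl(240°)/OCH3(240°) eclipsed 12.0 → 28.1 kJ/mol.
Et at 60° (staggered): OH(0°)/Et(60°) gauche 3.0; OH(0°)/OCH3(300°) gauche 2.0; CH2Cl(240°)/SH(180°) gauche 4.6; CH2Cl(240°)/OCH3(300°) gauche 4.1 → 13.7 kJ/mol.
Et at 120° (eclipsed): OH(0°)/OCH3(0°) eclipsed 7.9; H(120°)/Et(120°) eclipsed 7.9; CH2Cl(240°)/SH(240°) eclipsed 12.6 → 28.4 kJ/mol.
Et at 180° (staggered): OH(0°)/SH(300°) gauche 2.9; OH(0°)/OCH3(60°) gauche 2.0; CH2Cl(240°)/Et(180°) gauche 4.3; CH2Cl(240°)/SH(300°) gauche 4.6 → 13.8 kJ/mol.
Et at 240° (eclipsed): OH(0°)/SH(0°) eclipsed 9.6; H(120°)/OCH3(120°) eclipsed 6.2; CH2Cl(240°)/Et(240°) eclipsed 14.7 → 30.5 kJ/mol.
Et at 300° (staggered): OH(0°)/Et(300°) gauche 3.0; OH(0°)/SH(60°) gauche 2.9; CH2Cl(240°)/Et(300°) gauche 4.3; CH2Cl(240°)/OCH3(180°) gauche 4.1 → 14.3 kJ/mol.
The maximum (30.5 kJ/mol) occurs with Et at 240°.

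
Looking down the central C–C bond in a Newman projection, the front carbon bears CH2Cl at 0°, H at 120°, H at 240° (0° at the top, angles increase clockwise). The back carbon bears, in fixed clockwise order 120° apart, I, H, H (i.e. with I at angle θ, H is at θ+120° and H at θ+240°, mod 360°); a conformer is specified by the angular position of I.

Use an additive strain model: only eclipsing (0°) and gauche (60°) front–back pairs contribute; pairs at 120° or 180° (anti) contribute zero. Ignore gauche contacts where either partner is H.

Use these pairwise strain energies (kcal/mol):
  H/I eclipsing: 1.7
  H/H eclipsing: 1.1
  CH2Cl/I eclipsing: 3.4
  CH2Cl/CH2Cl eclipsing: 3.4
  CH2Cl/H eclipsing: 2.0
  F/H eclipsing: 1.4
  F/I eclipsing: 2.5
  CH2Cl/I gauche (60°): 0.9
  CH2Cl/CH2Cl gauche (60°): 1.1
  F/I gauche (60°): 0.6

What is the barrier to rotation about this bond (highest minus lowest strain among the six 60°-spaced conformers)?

I at 0° (eclipsed): CH2Cl(0°)/I(0°) eclipsed 3.4; H(120°)/H(120°) eclipsed 1.1; H(240°)/H(240°) eclipsed 1.1 → 5.6 kcal/mol.
I at 60° (staggered): CH2Cl(0°)/I(60°) gauche 0.9 → 0.9 kcal/mol.
I at 120° (eclipsed): CH2Cl(0°)/H(0°) eclipsed 2.0; H(120°)/I(120°) eclipsed 1.7; H(240°)/H(240°) eclipsed 1.1 → 4.8 kcal/mol.
I at 180° (staggered): no non-H gauche contacts → 0.0 kcal/mol.
I at 240° (eclipsed): CH2Cl(0°)/H(0°) eclipsed 2.0; H(120°)/H(120°) eclipsed 1.1; H(240°)/I(240°) eclipsed 1.7 → 4.8 kcal/mol.
I at 300° (staggered): CH2Cl(0°)/I(300°) gauche 0.9 → 0.9 kcal/mol.
Max at 0° (5.6 kcal/mol), min at 180° (0.0 kcal/mol); barrier = 5.6 kcal/mol.

5.6 kcal/mol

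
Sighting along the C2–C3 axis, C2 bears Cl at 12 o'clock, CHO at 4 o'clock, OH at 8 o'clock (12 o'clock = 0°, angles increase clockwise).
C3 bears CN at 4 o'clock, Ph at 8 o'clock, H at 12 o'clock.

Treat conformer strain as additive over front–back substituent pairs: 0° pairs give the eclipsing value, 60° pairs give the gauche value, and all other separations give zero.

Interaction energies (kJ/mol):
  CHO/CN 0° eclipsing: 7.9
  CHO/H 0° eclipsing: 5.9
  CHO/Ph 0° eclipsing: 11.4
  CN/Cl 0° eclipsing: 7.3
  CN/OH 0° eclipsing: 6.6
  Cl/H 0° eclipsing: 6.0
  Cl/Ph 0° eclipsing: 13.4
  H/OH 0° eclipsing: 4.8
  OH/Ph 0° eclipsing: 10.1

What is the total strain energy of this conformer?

This conformer (eclipsed): Cl(0°)/H(0°) eclipsed 6.0; CHO(120°)/CN(120°) eclipsed 7.9; OH(240°)/Ph(240°) eclipsed 10.1 → 24.0 kJ/mol.

24.0 kJ/mol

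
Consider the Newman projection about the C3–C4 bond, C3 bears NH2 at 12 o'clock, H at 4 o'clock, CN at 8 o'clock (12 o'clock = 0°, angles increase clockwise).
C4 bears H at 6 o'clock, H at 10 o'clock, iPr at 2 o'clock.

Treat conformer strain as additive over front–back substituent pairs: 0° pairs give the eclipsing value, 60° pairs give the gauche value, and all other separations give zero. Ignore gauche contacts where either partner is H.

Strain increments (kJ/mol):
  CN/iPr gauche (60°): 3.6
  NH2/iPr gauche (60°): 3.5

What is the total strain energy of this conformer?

3.5 kJ/mol

This conformer (staggered): NH2–iPr gauche; 3.5 = 3.5 kJ/mol.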